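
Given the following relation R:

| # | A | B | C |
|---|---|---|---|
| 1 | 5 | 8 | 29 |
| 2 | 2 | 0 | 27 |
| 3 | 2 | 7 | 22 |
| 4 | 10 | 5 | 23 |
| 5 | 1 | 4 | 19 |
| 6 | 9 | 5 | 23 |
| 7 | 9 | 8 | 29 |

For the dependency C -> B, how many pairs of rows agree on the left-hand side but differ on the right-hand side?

C=29: all 2 rows agree on B — 0 pairs.
C=23: all 2 rows agree on B — 0 pairs.

0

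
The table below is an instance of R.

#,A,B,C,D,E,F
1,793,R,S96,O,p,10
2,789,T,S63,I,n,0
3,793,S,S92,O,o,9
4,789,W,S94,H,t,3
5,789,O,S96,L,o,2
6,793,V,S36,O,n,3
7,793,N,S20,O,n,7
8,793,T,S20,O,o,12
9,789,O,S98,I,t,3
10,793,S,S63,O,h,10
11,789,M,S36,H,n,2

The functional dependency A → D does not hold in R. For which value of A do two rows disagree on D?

A=793: rows 1, 3, 6, 7, 8, 10 → D = O, O, O, O, O, O ✓
A=789: rows 2, 4, 5, 9, 11 → D takes values {I, H, L} — violation
The only A value with inconsistent D is A=789.

789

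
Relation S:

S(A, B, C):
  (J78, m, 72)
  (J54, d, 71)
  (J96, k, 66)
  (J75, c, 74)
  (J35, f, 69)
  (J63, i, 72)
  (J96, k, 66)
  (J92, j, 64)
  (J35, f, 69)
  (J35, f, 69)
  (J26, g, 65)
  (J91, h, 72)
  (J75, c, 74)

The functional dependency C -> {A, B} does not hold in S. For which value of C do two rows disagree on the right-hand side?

72

C=72: 3 rows → {A,B} takes values {(J78, m), (J63, i), (J91, h)} — violation
C=71: 1 row → {A,B} = (J54, d) ✓
C=66: 2 rows → {A,B} = (J96, k), (J96, k) ✓
C=74: 2 rows → {A,B} = (J75, c), (J75, c) ✓
C=69: 3 rows → {A,B} = (J35, f), (J35, f), (J35, f) ✓
C=64: 1 row → {A,B} = (J92, j) ✓
C=65: 1 row → {A,B} = (J26, g) ✓
The only C value with inconsistent RHS is C=72.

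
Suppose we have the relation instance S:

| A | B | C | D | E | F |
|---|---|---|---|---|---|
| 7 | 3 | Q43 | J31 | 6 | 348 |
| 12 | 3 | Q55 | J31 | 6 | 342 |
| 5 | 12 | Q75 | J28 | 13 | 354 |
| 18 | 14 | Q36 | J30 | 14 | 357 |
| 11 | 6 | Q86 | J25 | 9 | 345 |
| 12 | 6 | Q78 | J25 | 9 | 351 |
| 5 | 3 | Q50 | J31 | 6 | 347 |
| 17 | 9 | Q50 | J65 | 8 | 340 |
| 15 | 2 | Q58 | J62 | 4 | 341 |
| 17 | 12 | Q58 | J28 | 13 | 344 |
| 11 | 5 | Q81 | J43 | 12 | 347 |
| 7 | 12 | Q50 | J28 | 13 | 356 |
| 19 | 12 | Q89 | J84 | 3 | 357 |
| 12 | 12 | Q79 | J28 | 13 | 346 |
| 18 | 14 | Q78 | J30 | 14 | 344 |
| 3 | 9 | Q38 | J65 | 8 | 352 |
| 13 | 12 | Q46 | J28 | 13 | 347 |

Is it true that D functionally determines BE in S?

Yes

D=J31: 3 rows → {B,E} = (3, 6), (3, 6), (3, 6) ✓
D=J28: 5 rows → {B,E} = (12, 13), (12, 13), (12, 13), (12, 13), (12, 13) ✓
D=J30: 2 rows → {B,E} = (14, 14), (14, 14) ✓
D=J25: 2 rows → {B,E} = (6, 9), (6, 9) ✓
D=J65: 2 rows → {B,E} = (9, 8), (9, 8) ✓
D=J62: 1 row → {B,E} = (2, 4) ✓
D=J43: 1 row → {B,E} = (5, 12) ✓
D=J84: 1 row → {B,E} = (12, 3) ✓
Every D value is associated with a single BE value, so D → BE holds.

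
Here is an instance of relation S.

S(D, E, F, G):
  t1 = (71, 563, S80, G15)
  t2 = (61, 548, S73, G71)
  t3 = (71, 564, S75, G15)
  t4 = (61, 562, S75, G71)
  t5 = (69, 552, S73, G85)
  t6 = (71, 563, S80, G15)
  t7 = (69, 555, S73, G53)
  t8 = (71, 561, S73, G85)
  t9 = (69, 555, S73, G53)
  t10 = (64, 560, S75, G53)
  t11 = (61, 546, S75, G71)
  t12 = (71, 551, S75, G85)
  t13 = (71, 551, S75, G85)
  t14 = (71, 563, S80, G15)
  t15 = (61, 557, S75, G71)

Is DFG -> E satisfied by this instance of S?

(D=71, F=S80, G=G15): rows 1, 6, 14 → E = 563, 563, 563 ✓
(D=61, F=S73, G=G71): row 2 → E = 548 ✓
(D=71, F=S75, G=G15): row 3 → E = 564 ✓
(D=61, F=S75, G=G71): rows 4, 11, 15 → E takes values {562, 546, 557} — violation
(D=69, F=S73, G=G85): row 5 → E = 552 ✓
(D=69, F=S73, G=G53): rows 7, 9 → E = 555, 555 ✓
(D=71, F=S73, G=G85): row 8 → E = 561 ✓
(D=64, F=S75, G=G53): row 10 → E = 560 ✓
(D=71, F=S75, G=G85): rows 12, 13 → E = 551, 551 ✓
Two rows agree on DFG but differ on E, so DFG -> E does not hold.

No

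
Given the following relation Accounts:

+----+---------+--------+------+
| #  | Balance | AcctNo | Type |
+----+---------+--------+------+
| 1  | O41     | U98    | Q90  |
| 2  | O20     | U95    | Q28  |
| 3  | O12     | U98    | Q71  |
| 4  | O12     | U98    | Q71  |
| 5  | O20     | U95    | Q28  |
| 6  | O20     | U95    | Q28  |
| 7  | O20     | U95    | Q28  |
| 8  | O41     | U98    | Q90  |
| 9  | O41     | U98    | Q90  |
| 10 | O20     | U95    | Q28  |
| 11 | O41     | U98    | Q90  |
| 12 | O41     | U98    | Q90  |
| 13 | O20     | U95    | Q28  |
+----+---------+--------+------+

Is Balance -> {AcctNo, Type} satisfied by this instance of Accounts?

Yes

Balance=O41: rows 1, 8, 9, 11, 12 → {AcctNo,Type} = (U98, Q90), (U98, Q90), (U98, Q90), (U98, Q90), (U98, Q90) ✓
Balance=O20: rows 2, 5, 6, 7, 10, 13 → {AcctNo,Type} = (U95, Q28), (U95, Q28), (U95, Q28), (U95, Q28), (U95, Q28), (U95, Q28) ✓
Balance=O12: rows 3, 4 → {AcctNo,Type} = (U98, Q71), (U98, Q71) ✓
Every Balance value is associated with a single {AcctNo, Type} value, so Balance -> {AcctNo, Type} holds.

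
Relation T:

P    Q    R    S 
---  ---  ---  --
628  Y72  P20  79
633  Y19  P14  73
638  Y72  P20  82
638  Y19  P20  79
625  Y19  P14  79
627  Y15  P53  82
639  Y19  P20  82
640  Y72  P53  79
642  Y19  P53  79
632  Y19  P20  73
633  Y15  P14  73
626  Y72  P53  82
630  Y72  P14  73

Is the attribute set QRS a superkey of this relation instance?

All 13 rows have distinct QRS values, so QRS → (all attributes) holds and QRS is a superkey.

Yes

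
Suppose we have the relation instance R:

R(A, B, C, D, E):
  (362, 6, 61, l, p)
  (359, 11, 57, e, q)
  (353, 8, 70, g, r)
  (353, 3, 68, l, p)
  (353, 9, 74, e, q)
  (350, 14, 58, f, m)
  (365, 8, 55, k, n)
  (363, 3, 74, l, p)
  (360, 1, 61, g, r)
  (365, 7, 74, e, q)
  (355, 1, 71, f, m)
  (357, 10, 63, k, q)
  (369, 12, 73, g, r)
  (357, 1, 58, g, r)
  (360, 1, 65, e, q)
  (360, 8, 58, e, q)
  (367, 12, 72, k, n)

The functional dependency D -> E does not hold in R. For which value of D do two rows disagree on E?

D=l: 3 rows → E = p, p, p ✓
D=e: 5 rows → E = q, q, q, q, q ✓
D=g: 4 rows → E = r, r, r, r ✓
D=f: 2 rows → E = m, m ✓
D=k: 3 rows → E takes values {n, q} — violation
The only D value with inconsistent E is D=k.

k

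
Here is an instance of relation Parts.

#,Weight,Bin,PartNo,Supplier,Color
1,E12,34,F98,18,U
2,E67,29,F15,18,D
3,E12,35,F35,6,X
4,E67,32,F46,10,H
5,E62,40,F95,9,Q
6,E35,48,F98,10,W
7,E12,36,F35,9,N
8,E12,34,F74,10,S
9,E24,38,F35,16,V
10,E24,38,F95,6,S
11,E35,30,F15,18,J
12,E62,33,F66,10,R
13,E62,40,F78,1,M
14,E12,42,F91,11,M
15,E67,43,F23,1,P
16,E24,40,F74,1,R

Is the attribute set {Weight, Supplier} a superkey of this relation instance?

Yes

All 16 rows have distinct {Weight, Supplier} values, so {Weight, Supplier} → (all attributes) holds and {Weight, Supplier} is a superkey.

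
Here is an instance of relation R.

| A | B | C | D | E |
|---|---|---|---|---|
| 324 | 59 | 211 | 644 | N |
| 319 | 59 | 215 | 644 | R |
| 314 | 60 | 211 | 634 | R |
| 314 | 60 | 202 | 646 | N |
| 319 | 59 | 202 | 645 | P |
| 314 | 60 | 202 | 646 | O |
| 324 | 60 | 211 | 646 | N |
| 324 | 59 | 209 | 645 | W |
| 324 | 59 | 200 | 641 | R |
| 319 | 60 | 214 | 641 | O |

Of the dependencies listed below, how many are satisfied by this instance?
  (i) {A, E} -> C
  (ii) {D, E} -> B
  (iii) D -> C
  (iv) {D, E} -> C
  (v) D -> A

2

(i) {A, E} -> C: every LHS value maps to a single RHS value — holds.
(ii) {D, E} -> B: every LHS value maps to a single RHS value — holds.
(iii) D -> C: D=644: 2 rows → C takes values {211, 215} — violation; D=646: 3 rows → C takes values {202, 211} — violation; D=645: 2 rows → C takes values {202, 209} — violation; D=641: 2 rows → C takes values {200, 214} — violation — fails.
(iv) {D, E} -> C: (D=646, E=N): 2 rows → C takes values {202, 211} — violation — fails.
(v) D -> A: D=644: 2 rows → A takes values {324, 319} — violation; D=646: 3 rows → A takes values {314, 324} — violation; D=645: 2 rows → A takes values {319, 324} — violation; D=641: 2 rows → A takes values {324, 319} — violation — fails.
2 of the 5 dependencies hold.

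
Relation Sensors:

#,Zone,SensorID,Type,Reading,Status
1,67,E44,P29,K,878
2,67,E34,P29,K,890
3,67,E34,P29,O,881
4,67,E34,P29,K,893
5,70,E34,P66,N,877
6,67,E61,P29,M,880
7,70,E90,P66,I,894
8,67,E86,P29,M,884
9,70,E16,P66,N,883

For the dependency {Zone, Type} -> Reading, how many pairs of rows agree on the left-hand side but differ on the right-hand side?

13

(Zone=67, Type=P29): violating pairs (1,3), (1,6), (1,8), (2,3), (2,6), (2,8), (3,4), (3,6), (3,8), (4,6), (4,8) — 11 pairs.
(Zone=70, Type=P66): violating pairs (5,7), (7,9) — 2 pairs.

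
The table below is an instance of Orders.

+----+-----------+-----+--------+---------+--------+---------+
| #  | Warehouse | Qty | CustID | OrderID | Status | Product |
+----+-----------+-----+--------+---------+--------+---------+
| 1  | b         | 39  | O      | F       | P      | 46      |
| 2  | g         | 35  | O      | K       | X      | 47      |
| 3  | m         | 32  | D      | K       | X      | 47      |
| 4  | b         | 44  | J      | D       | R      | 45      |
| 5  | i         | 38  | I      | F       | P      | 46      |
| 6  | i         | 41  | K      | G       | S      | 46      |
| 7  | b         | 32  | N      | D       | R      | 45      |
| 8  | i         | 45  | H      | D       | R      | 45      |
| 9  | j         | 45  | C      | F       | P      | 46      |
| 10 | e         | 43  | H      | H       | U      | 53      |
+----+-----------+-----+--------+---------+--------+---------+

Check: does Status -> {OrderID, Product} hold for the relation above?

Yes

Status=P: rows 1, 5, 9 → {OrderID,Product} = (F, 46), (F, 46), (F, 46) ✓
Status=X: rows 2, 3 → {OrderID,Product} = (K, 47), (K, 47) ✓
Status=R: rows 4, 7, 8 → {OrderID,Product} = (D, 45), (D, 45), (D, 45) ✓
Status=S: row 6 → {OrderID,Product} = (G, 46) ✓
Status=U: row 10 → {OrderID,Product} = (H, 53) ✓
Every Status value is associated with a single {OrderID, Product} value, so Status -> {OrderID, Product} holds.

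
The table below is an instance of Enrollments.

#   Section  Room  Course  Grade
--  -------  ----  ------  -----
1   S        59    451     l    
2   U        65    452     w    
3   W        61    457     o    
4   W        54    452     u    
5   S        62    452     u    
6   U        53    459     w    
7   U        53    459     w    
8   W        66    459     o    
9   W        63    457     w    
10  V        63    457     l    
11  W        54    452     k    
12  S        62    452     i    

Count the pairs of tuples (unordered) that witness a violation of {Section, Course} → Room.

1

(Section=W, Course=457): violating pairs (3,9) — 1 pair.
(Section=W, Course=452): all 2 rows agree on Room — 0 pairs.
(Section=S, Course=452): all 2 rows agree on Room — 0 pairs.
(Section=U, Course=459): all 2 rows agree on Room — 0 pairs.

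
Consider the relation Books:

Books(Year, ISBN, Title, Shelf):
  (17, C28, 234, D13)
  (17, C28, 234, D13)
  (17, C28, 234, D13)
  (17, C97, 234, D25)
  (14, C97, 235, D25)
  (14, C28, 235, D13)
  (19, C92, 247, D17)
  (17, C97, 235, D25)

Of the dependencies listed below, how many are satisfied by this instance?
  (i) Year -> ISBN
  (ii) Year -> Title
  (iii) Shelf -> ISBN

(i) Year -> ISBN: Year=17: 5 rows → ISBN takes values {C28, C97} — violation; Year=14: 2 rows → ISBN takes values {C97, C28} — violation — fails.
(ii) Year -> Title: Year=17: 5 rows → Title takes values {234, 235} — violation — fails.
(iii) Shelf -> ISBN: every LHS value maps to a single RHS value — holds.
1 of the 3 dependencies holds.

1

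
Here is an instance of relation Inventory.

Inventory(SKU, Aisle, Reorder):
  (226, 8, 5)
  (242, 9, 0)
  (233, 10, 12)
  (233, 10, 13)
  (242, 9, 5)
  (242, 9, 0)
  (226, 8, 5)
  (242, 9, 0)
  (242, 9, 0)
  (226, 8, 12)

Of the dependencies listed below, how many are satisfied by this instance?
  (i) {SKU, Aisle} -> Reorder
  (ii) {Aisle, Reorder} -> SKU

(i) {SKU, Aisle} -> Reorder: (SKU=226, Aisle=8): 3 rows → Reorder takes values {5, 12} — violation; (SKU=242, Aisle=9): 5 rows → Reorder takes values {0, 5} — violation; (SKU=233, Aisle=10): 2 rows → Reorder takes values {12, 13} — violation — fails.
(ii) {Aisle, Reorder} -> SKU: every LHS value maps to a single RHS value — holds.
1 of the 2 dependencies holds.

1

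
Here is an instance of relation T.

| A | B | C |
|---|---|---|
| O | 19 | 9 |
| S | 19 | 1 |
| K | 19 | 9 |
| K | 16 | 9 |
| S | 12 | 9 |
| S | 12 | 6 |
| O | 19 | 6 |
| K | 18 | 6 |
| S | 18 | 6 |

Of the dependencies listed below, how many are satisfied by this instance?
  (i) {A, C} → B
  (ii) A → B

0

(i) {A, C} → B: (A=K, C=9): 2 rows → B takes values {19, 16} — violation; (A=S, C=6): 2 rows → B takes values {12, 18} — violation — fails.
(ii) A → B: A=S: 4 rows → B takes values {19, 12, 18} — violation; A=K: 3 rows → B takes values {19, 16, 18} — violation — fails.
None of the 2 dependencies hold.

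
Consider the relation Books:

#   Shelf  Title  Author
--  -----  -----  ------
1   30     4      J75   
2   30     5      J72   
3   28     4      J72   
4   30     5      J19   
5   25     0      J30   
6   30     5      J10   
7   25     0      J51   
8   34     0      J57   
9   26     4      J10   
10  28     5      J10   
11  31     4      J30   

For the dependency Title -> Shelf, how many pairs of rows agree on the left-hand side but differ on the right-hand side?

Title=4: violating pairs (1,3), (1,9), (1,11), (3,9), (3,11), (9,11) — 6 pairs.
Title=5: violating pairs (2,10), (4,10), (6,10) — 3 pairs.
Title=0: violating pairs (5,8), (7,8) — 2 pairs.

11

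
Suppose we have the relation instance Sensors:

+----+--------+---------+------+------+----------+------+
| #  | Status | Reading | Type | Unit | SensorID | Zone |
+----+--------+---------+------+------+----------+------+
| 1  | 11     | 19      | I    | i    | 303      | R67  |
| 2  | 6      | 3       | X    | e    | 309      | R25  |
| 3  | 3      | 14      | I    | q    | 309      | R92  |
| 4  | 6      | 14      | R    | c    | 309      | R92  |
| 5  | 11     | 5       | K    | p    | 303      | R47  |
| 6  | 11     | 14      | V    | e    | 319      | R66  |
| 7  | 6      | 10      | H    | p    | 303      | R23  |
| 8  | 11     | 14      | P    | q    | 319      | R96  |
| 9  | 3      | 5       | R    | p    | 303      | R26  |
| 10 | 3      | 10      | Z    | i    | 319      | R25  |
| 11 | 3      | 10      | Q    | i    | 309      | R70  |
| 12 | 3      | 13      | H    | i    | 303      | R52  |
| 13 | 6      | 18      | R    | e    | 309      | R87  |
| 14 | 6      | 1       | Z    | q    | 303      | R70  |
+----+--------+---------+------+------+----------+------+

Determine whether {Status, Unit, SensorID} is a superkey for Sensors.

No

Rows 2 and 13 have the same {Status, Unit, SensorID} value (Status=6, Unit=e, SensorID=309) but are distinct tuples, so {Status, Unit, SensorID} does not determine every attribute — not a superkey.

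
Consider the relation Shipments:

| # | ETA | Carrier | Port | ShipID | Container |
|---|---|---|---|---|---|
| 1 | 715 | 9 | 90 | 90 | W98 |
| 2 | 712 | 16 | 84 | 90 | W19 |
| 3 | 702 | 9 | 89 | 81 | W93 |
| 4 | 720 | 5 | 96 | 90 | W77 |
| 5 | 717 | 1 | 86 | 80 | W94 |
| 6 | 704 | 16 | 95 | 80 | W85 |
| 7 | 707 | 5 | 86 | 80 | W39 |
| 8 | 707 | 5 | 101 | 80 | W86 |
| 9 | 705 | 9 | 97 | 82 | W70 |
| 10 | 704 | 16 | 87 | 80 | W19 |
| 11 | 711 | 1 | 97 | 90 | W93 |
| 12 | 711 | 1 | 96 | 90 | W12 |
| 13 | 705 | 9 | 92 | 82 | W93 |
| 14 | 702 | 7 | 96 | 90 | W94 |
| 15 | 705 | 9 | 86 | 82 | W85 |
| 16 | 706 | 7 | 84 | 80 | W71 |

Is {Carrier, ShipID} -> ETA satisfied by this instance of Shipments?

(Carrier=9, ShipID=90): row 1 → ETA = 715 ✓
(Carrier=16, ShipID=90): row 2 → ETA = 712 ✓
(Carrier=9, ShipID=81): row 3 → ETA = 702 ✓
(Carrier=5, ShipID=90): row 4 → ETA = 720 ✓
(Carrier=1, ShipID=80): row 5 → ETA = 717 ✓
(Carrier=16, ShipID=80): rows 6, 10 → ETA = 704, 704 ✓
(Carrier=5, ShipID=80): rows 7, 8 → ETA = 707, 707 ✓
(Carrier=9, ShipID=82): rows 9, 13, 15 → ETA = 705, 705, 705 ✓
(Carrier=1, ShipID=90): rows 11, 12 → ETA = 711, 711 ✓
(Carrier=7, ShipID=90): row 14 → ETA = 702 ✓
(Carrier=7, ShipID=80): row 16 → ETA = 706 ✓
Every {Carrier, ShipID} value is associated with a single ETA value, so {Carrier, ShipID} -> ETA holds.

Yes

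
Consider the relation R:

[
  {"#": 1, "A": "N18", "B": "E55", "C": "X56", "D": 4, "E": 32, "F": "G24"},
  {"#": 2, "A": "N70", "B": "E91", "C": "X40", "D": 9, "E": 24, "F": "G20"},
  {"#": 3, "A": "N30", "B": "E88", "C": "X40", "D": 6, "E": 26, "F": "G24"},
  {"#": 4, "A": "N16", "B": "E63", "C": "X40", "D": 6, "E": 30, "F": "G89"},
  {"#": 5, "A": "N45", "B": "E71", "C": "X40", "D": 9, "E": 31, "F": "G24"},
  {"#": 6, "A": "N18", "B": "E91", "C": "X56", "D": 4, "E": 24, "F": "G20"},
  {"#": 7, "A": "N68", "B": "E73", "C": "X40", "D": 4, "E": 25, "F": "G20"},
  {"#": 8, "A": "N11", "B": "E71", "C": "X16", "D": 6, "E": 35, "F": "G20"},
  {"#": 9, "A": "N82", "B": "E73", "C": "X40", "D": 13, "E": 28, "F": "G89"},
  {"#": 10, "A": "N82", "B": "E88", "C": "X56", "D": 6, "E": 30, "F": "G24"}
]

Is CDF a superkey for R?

All 10 rows have distinct CDF values, so CDF → (all attributes) holds and CDF is a superkey.

Yes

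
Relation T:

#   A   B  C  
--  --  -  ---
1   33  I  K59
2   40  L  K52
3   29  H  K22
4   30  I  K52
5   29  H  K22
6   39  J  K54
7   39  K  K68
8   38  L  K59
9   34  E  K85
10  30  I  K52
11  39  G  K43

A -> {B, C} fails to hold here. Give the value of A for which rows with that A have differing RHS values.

A=33: row 1 → {B,C} = (I, K59) ✓
A=40: row 2 → {B,C} = (L, K52) ✓
A=29: rows 3, 5 → {B,C} = (H, K22), (H, K22) ✓
A=30: rows 4, 10 → {B,C} = (I, K52), (I, K52) ✓
A=39: rows 6, 7, 11 → {B,C} takes values {(J, K54), (K, K68), (G, K43)} — violation
A=38: row 8 → {B,C} = (L, K59) ✓
A=34: row 9 → {B,C} = (E, K85) ✓
The only A value with inconsistent RHS is A=39.

39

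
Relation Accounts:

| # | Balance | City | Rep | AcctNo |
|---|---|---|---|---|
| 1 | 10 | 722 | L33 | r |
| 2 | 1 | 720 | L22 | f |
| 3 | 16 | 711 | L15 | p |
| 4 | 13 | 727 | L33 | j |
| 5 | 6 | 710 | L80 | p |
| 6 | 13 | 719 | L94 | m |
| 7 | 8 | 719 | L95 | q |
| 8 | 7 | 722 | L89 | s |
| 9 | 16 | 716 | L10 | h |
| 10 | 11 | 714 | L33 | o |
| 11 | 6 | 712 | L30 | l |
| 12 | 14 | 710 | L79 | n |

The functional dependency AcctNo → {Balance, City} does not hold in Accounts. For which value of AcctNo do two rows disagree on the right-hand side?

p

AcctNo=r: row 1 → {Balance,City} = (10, 722) ✓
AcctNo=f: row 2 → {Balance,City} = (1, 720) ✓
AcctNo=p: rows 3, 5 → {Balance,City} takes values {(16, 711), (6, 710)} — violation
AcctNo=j: row 4 → {Balance,City} = (13, 727) ✓
AcctNo=m: row 6 → {Balance,City} = (13, 719) ✓
AcctNo=q: row 7 → {Balance,City} = (8, 719) ✓
AcctNo=s: row 8 → {Balance,City} = (7, 722) ✓
AcctNo=h: row 9 → {Balance,City} = (16, 716) ✓
AcctNo=o: row 10 → {Balance,City} = (11, 714) ✓
AcctNo=l: row 11 → {Balance,City} = (6, 712) ✓
AcctNo=n: row 12 → {Balance,City} = (14, 710) ✓
The only AcctNo value with inconsistent RHS is AcctNo=p.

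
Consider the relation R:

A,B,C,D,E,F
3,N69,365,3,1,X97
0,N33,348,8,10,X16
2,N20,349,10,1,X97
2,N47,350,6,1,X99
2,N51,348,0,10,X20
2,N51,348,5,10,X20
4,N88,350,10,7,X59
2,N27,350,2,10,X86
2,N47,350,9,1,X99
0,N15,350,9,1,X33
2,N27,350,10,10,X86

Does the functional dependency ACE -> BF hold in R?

(A=3, C=365, E=1): 1 row → {B,F} = (N69, X97) ✓
(A=0, C=348, E=10): 1 row → {B,F} = (N33, X16) ✓
(A=2, C=349, E=1): 1 row → {B,F} = (N20, X97) ✓
(A=2, C=350, E=1): 2 rows → {B,F} = (N47, X99), (N47, X99) ✓
(A=2, C=348, E=10): 2 rows → {B,F} = (N51, X20), (N51, X20) ✓
(A=4, C=350, E=7): 1 row → {B,F} = (N88, X59) ✓
(A=2, C=350, E=10): 2 rows → {B,F} = (N27, X86), (N27, X86) ✓
(A=0, C=350, E=1): 1 row → {B,F} = (N15, X33) ✓
Every ACE value is associated with a single BF value, so ACE -> BF holds.

Yes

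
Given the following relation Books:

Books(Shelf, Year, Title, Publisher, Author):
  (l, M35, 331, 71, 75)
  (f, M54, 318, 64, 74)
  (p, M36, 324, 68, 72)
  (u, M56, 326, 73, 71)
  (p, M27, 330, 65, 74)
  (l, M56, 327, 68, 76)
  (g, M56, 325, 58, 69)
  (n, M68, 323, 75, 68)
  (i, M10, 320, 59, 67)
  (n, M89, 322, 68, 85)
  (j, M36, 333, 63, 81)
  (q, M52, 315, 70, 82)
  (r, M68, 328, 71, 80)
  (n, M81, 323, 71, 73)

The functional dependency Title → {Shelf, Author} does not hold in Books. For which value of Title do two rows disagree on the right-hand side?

Title=331: 1 row → {Shelf,Author} = (l, 75) ✓
Title=318: 1 row → {Shelf,Author} = (f, 74) ✓
Title=324: 1 row → {Shelf,Author} = (p, 72) ✓
Title=326: 1 row → {Shelf,Author} = (u, 71) ✓
Title=330: 1 row → {Shelf,Author} = (p, 74) ✓
Title=327: 1 row → {Shelf,Author} = (l, 76) ✓
Title=325: 1 row → {Shelf,Author} = (g, 69) ✓
Title=323: 2 rows → {Shelf,Author} takes values {(n, 68), (n, 73)} — violation
Title=320: 1 row → {Shelf,Author} = (i, 67) ✓
Title=322: 1 row → {Shelf,Author} = (n, 85) ✓
Title=333: 1 row → {Shelf,Author} = (j, 81) ✓
Title=315: 1 row → {Shelf,Author} = (q, 82) ✓
Title=328: 1 row → {Shelf,Author} = (r, 80) ✓
The only Title value with inconsistent RHS is Title=323.

323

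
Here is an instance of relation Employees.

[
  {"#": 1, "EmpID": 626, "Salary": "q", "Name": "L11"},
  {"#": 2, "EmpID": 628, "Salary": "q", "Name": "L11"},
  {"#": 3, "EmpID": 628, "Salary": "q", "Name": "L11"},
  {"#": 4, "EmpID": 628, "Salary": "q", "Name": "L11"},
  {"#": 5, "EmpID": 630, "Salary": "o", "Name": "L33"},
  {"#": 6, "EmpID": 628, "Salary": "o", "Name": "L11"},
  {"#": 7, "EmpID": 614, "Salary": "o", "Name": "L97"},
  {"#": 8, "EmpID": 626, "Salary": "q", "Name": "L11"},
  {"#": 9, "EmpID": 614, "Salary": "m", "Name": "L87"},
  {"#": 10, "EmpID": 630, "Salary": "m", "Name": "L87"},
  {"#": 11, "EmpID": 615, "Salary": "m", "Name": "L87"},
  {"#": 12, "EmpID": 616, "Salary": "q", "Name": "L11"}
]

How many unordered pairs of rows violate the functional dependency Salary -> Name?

Salary=q: all 6 rows agree on Name — 0 pairs.
Salary=o: violating pairs (5,6), (5,7), (6,7) — 3 pairs.
Salary=m: all 3 rows agree on Name — 0 pairs.

3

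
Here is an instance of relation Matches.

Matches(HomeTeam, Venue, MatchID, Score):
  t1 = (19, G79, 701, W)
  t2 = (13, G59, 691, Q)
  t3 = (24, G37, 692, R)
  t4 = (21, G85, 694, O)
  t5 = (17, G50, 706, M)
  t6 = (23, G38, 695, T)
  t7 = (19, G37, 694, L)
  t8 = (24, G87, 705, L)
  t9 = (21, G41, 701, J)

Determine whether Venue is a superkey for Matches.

Rows 3 and 7 have the same Venue value Venue=G37 but are distinct tuples, so Venue does not determine every attribute — not a superkey.

No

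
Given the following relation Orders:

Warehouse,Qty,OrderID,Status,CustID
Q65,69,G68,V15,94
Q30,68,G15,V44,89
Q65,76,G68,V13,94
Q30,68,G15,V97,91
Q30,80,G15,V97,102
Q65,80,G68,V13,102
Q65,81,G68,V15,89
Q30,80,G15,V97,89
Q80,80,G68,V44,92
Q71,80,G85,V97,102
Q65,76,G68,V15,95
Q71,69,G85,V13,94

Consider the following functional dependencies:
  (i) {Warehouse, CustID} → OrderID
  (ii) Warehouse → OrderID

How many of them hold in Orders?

(i) {Warehouse, CustID} → OrderID: every LHS value maps to a single RHS value — holds.
(ii) Warehouse → OrderID: every LHS value maps to a single RHS value — holds.
2 of the 2 dependencies hold.

2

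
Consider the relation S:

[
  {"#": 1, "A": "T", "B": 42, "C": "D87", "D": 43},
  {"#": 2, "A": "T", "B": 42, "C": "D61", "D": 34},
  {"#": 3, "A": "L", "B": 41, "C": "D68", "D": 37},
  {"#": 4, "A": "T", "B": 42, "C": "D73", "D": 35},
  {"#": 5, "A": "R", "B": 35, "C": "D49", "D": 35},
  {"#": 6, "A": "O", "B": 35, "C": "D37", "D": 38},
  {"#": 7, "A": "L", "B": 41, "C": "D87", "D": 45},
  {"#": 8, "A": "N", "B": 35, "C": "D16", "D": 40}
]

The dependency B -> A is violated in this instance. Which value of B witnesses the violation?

35

B=42: rows 1, 2, 4 → A = T, T, T ✓
B=41: rows 3, 7 → A = L, L ✓
B=35: rows 5, 6, 8 → A takes values {R, O, N} — violation
The only B value with inconsistent A is B=35.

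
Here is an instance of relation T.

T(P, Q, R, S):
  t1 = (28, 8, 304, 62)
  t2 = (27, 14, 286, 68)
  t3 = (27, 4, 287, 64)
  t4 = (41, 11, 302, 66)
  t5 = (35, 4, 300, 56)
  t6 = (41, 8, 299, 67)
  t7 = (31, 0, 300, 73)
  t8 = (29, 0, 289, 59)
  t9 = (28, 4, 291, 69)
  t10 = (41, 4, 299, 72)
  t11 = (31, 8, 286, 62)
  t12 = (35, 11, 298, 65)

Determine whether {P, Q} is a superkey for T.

Yes

All 12 rows have distinct {P, Q} values, so {P, Q} → (all attributes) holds and {P, Q} is a superkey.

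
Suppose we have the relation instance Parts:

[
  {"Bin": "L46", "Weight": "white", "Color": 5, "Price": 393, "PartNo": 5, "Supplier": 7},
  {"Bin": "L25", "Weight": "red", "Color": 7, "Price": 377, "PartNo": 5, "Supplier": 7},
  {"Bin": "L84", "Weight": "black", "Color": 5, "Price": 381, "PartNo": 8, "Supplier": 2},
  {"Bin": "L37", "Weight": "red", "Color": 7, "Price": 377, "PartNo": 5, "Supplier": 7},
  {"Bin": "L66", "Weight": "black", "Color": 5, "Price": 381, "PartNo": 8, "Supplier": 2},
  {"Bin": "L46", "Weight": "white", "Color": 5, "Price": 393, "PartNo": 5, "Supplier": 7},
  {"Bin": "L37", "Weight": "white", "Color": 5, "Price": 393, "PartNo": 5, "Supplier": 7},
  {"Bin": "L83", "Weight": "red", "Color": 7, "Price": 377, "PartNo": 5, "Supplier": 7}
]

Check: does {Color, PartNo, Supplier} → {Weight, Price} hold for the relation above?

Yes

(Color=5, PartNo=5, Supplier=7): 3 rows → {Weight,Price} = (white, 393), (white, 393), (white, 393) ✓
(Color=7, PartNo=5, Supplier=7): 3 rows → {Weight,Price} = (red, 377), (red, 377), (red, 377) ✓
(Color=5, PartNo=8, Supplier=2): 2 rows → {Weight,Price} = (black, 381), (black, 381) ✓
Every {Color, PartNo, Supplier} value is associated with a single {Weight, Price} value, so {Color, PartNo, Supplier} → {Weight, Price} holds.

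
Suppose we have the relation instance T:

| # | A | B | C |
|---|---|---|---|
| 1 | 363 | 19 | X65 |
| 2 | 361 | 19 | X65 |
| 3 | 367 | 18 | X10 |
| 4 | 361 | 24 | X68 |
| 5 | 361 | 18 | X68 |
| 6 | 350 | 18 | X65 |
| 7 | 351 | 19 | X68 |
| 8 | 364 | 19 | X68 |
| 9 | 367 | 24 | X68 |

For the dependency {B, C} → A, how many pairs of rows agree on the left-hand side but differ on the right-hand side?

3

(B=19, C=X65): violating pairs (1,2) — 1 pair.
(B=24, C=X68): violating pairs (4,9) — 1 pair.
(B=19, C=X68): violating pairs (7,8) — 1 pair.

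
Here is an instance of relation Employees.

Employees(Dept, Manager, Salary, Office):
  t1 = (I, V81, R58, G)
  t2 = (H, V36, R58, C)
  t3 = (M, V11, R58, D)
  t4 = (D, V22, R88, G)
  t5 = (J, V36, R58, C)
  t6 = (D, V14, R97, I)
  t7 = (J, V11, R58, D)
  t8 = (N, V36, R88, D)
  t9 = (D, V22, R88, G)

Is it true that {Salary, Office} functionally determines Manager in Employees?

Yes

(Salary=R58, Office=G): row 1 → Manager = V81 ✓
(Salary=R58, Office=C): rows 2, 5 → Manager = V36, V36 ✓
(Salary=R58, Office=D): rows 3, 7 → Manager = V11, V11 ✓
(Salary=R88, Office=G): rows 4, 9 → Manager = V22, V22 ✓
(Salary=R97, Office=I): row 6 → Manager = V14 ✓
(Salary=R88, Office=D): row 8 → Manager = V36 ✓
Every {Salary, Office} value is associated with a single Manager value, so {Salary, Office} -> Manager holds.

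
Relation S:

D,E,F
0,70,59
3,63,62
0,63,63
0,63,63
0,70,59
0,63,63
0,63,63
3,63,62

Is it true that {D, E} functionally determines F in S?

(D=0, E=70): 2 rows → F = 59, 59 ✓
(D=3, E=63): 2 rows → F = 62, 62 ✓
(D=0, E=63): 4 rows → F = 63, 63, 63, 63 ✓
Every {D, E} value is associated with a single F value, so {D, E} -> F holds.

Yes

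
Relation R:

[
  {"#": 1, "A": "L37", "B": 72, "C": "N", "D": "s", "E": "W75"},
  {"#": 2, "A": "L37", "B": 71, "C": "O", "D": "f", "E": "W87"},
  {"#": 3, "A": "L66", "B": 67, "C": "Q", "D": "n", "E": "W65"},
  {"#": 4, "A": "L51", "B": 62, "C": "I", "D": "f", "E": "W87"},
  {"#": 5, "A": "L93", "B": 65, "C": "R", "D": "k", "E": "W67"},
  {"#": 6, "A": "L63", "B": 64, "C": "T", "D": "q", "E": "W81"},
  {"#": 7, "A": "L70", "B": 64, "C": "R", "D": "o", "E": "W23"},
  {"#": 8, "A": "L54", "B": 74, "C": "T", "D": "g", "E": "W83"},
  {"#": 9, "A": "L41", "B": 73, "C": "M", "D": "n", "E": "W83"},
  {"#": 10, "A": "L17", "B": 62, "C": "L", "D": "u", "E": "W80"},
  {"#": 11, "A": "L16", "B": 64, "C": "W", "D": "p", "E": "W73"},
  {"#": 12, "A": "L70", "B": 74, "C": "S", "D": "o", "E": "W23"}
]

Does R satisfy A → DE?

No

A=L37: rows 1, 2 → {D,E} takes values {(s, W75), (f, W87)} — violation
A=L66: row 3 → {D,E} = (n, W65) ✓
A=L51: row 4 → {D,E} = (f, W87) ✓
A=L93: row 5 → {D,E} = (k, W67) ✓
A=L63: row 6 → {D,E} = (q, W81) ✓
A=L70: rows 7, 12 → {D,E} = (o, W23), (o, W23) ✓
A=L54: row 8 → {D,E} = (g, W83) ✓
A=L41: row 9 → {D,E} = (n, W83) ✓
A=L17: row 10 → {D,E} = (u, W80) ✓
A=L16: row 11 → {D,E} = (p, W73) ✓
Two rows agree on A but differ on DE, so A → DE does not hold.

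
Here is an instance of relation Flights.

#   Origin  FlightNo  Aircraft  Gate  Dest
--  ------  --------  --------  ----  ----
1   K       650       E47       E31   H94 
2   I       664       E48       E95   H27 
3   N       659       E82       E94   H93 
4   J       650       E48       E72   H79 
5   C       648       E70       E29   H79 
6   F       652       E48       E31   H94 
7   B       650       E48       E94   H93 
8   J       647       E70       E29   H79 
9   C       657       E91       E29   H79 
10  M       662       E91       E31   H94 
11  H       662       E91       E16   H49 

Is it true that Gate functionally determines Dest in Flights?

Yes

Gate=E31: rows 1, 6, 10 → Dest = H94, H94, H94 ✓
Gate=E95: row 2 → Dest = H27 ✓
Gate=E94: rows 3, 7 → Dest = H93, H93 ✓
Gate=E72: row 4 → Dest = H79 ✓
Gate=E29: rows 5, 8, 9 → Dest = H79, H79, H79 ✓
Gate=E16: row 11 → Dest = H49 ✓
Every Gate value is associated with a single Dest value, so Gate -> Dest holds.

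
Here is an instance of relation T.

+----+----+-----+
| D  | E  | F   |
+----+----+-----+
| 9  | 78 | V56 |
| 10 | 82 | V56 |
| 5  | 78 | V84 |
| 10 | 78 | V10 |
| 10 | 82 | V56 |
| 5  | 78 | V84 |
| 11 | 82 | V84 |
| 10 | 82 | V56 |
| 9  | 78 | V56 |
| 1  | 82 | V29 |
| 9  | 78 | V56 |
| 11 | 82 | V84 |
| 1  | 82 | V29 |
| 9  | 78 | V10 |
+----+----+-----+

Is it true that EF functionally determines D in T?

(E=78, F=V56): 3 rows → D = 9, 9, 9 ✓
(E=82, F=V56): 3 rows → D = 10, 10, 10 ✓
(E=78, F=V84): 2 rows → D = 5, 5 ✓
(E=78, F=V10): 2 rows → D takes values {10, 9} — violation
(E=82, F=V84): 2 rows → D = 11, 11 ✓
(E=82, F=V29): 2 rows → D = 1, 1 ✓
Two rows agree on EF but differ on D, so EF -> D does not hold.

No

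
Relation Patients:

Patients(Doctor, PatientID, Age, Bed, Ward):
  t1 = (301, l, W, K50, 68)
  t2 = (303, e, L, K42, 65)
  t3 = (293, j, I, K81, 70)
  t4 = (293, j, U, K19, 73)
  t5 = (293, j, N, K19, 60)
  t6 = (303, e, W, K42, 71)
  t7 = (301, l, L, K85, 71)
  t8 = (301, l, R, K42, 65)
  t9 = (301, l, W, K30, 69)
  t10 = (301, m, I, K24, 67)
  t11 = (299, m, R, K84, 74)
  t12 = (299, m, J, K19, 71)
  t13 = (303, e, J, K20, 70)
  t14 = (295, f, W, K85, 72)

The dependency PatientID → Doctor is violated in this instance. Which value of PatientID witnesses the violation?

PatientID=l: rows 1, 7, 8, 9 → Doctor = 301, 301, 301, 301 ✓
PatientID=e: rows 2, 6, 13 → Doctor = 303, 303, 303 ✓
PatientID=j: rows 3, 4, 5 → Doctor = 293, 293, 293 ✓
PatientID=m: rows 10, 11, 12 → Doctor takes values {301, 299} — violation
PatientID=f: row 14 → Doctor = 295 ✓
The only PatientID value with inconsistent Doctor is PatientID=m.

m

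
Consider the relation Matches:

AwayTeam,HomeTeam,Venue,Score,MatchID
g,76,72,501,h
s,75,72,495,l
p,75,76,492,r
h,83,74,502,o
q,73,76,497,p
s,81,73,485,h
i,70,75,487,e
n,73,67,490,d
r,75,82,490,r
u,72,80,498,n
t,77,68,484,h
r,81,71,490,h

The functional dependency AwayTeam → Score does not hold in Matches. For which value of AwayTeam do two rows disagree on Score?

AwayTeam=g: 1 row → Score = 501 ✓
AwayTeam=s: 2 rows → Score takes values {495, 485} — violation
AwayTeam=p: 1 row → Score = 492 ✓
AwayTeam=h: 1 row → Score = 502 ✓
AwayTeam=q: 1 row → Score = 497 ✓
AwayTeam=i: 1 row → Score = 487 ✓
AwayTeam=n: 1 row → Score = 490 ✓
AwayTeam=r: 2 rows → Score = 490, 490 ✓
AwayTeam=u: 1 row → Score = 498 ✓
AwayTeam=t: 1 row → Score = 484 ✓
The only AwayTeam value with inconsistent Score is AwayTeam=s.

s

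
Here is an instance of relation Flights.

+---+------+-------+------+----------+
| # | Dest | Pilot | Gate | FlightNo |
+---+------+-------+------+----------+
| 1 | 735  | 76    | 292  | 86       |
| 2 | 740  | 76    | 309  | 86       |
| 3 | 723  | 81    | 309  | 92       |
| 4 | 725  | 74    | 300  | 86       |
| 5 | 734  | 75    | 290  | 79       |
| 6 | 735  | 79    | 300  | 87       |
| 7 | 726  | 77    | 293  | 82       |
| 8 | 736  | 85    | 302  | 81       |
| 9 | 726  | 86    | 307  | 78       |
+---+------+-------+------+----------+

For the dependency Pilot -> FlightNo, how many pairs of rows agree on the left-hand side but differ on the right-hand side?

Pilot=76: all 2 rows agree on FlightNo — 0 pairs.

0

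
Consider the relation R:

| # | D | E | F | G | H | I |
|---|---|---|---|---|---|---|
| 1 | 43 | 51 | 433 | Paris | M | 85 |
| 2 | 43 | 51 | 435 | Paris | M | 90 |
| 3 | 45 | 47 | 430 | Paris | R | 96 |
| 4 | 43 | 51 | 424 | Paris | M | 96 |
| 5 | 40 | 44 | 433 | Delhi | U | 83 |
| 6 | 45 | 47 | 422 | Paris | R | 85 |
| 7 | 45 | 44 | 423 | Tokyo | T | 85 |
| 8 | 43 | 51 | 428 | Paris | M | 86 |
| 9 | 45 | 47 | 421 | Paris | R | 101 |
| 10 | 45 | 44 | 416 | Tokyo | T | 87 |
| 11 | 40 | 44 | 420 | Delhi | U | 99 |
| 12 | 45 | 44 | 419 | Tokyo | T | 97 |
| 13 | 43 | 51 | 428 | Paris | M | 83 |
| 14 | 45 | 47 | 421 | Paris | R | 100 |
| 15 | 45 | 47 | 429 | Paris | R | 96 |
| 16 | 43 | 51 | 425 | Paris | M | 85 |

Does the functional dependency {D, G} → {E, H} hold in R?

(D=43, G=Paris): rows 1, 2, 4, 8, 13, 16 → {E,H} = (51, M), (51, M), (51, M), (51, M), (51, M), (51, M) ✓
(D=45, G=Paris): rows 3, 6, 9, 14, 15 → {E,H} = (47, R), (47, R), (47, R), (47, R), (47, R) ✓
(D=40, G=Delhi): rows 5, 11 → {E,H} = (44, U), (44, U) ✓
(D=45, G=Tokyo): rows 7, 10, 12 → {E,H} = (44, T), (44, T), (44, T) ✓
Every {D, G} value is associated with a single {E, H} value, so {D, G} → {E, H} holds.

Yes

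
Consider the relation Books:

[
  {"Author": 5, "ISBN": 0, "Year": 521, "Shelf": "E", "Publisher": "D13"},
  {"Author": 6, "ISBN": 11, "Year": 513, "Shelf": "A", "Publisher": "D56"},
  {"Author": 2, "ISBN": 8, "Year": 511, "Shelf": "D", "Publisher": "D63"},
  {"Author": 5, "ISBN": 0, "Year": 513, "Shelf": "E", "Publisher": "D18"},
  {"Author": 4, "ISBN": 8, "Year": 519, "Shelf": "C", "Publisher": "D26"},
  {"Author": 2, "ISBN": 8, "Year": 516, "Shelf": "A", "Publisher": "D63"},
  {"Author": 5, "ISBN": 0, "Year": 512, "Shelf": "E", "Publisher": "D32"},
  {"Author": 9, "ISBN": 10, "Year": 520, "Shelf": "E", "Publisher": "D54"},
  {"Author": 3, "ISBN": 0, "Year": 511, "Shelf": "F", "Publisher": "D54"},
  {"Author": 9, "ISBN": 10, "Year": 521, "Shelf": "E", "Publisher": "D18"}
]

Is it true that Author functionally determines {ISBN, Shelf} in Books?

No

Author=5: 3 rows → {ISBN,Shelf} = (0, E), (0, E), (0, E) ✓
Author=6: 1 row → {ISBN,Shelf} = (11, A) ✓
Author=2: 2 rows → {ISBN,Shelf} takes values {(8, D), (8, A)} — violation
Author=4: 1 row → {ISBN,Shelf} = (8, C) ✓
Author=9: 2 rows → {ISBN,Shelf} = (10, E), (10, E) ✓
Author=3: 1 row → {ISBN,Shelf} = (0, F) ✓
Two rows agree on Author but differ on {ISBN, Shelf}, so Author → {ISBN, Shelf} does not hold.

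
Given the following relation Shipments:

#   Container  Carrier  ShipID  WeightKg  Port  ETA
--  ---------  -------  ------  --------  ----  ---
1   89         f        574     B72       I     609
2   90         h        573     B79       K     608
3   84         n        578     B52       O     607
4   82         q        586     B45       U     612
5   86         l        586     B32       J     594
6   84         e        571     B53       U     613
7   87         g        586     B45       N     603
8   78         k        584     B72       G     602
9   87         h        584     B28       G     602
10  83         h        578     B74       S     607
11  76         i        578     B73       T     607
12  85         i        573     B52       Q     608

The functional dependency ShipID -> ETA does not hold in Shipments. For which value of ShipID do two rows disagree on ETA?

586

ShipID=574: row 1 → ETA = 609 ✓
ShipID=573: rows 2, 12 → ETA = 608, 608 ✓
ShipID=578: rows 3, 10, 11 → ETA = 607, 607, 607 ✓
ShipID=586: rows 4, 5, 7 → ETA takes values {612, 594, 603} — violation
ShipID=571: row 6 → ETA = 613 ✓
ShipID=584: rows 8, 9 → ETA = 602, 602 ✓
The only ShipID value with inconsistent ETA is ShipID=586.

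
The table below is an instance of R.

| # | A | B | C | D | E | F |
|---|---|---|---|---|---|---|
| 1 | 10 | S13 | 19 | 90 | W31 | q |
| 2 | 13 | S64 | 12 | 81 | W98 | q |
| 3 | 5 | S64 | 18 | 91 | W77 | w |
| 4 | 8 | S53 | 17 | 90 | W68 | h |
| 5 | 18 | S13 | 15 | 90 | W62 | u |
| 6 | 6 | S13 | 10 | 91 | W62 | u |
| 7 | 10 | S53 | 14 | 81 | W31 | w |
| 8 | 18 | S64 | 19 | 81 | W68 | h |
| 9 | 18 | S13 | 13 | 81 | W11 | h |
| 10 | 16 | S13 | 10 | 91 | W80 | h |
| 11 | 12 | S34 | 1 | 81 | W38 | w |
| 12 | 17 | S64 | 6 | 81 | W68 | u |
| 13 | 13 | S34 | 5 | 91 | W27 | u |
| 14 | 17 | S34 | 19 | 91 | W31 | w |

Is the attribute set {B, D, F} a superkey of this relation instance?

All 14 rows have distinct {B, D, F} values, so {B, D, F} → (all attributes) holds and {B, D, F} is a superkey.

Yes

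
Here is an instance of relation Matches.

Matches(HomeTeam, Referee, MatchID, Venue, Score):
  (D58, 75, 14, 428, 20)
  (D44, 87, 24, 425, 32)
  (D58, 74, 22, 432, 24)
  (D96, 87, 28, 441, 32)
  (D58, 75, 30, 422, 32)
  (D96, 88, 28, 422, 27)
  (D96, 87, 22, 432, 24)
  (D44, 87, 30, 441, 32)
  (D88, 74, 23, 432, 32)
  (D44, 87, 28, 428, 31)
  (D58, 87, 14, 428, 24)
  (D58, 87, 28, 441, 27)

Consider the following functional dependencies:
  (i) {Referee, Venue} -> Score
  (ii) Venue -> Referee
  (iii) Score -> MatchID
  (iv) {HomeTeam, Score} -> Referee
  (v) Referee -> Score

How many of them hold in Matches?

(i) {Referee, Venue} -> Score: (Referee=74, Venue=432): 2 rows → Score takes values {24, 32} — violation; (Referee=87, Venue=441): 3 rows → Score takes values {32, 27} — violation; (Referee=87, Venue=428): 2 rows → Score takes values {31, 24} — violation — fails.
(ii) Venue -> Referee: Venue=428: 3 rows → Referee takes values {75, 87} — violation; Venue=432: 3 rows → Referee takes values {74, 87} — violation; Venue=422: 2 rows → Referee takes values {75, 88} — violation — fails.
(iii) Score -> MatchID: Score=32: 5 rows → MatchID takes values {24, 28, 30, 23} — violation; Score=24: 3 rows → MatchID takes values {22, 14} — violation — fails.
(iv) {HomeTeam, Score} -> Referee: (HomeTeam=D58, Score=24): 2 rows → Referee takes values {74, 87} — violation — fails.
(v) Referee -> Score: Referee=75: 2 rows → Score takes values {20, 32} — violation; Referee=87: 7 rows → Score takes values {32, 24, 31, 27} — violation; Referee=74: 2 rows → Score takes values {24, 32} — violation — fails.
None of the 5 dependencies hold.

0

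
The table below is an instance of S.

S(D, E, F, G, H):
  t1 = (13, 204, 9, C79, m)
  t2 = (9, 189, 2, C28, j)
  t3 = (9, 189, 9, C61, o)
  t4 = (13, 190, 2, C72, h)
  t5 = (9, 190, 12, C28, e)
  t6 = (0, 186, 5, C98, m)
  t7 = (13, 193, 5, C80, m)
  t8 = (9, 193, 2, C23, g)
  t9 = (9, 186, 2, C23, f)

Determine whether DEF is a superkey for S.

Yes

All 9 rows have distinct DEF values, so DEF → (all attributes) holds and DEF is a superkey.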